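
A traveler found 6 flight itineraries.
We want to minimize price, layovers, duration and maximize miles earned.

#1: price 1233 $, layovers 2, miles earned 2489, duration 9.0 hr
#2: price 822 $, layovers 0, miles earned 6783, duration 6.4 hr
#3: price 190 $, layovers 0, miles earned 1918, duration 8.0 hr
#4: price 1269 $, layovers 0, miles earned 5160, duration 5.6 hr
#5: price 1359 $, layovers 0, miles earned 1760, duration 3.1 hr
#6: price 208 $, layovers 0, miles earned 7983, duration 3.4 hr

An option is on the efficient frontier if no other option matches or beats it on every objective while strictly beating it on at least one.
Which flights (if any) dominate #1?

#2: price 822≤1233, layovers 0≤2, miles earned 6783≥2489, duration 6.4≤9.0 — dominates #1.
#6: price 208≤1233, layovers 0≤2, miles earned 7983≥2489, duration 3.4≤9.0 — dominates #1.
Others (#3, #4, #5) are each worse than #1 on at least one objective.

#2, #6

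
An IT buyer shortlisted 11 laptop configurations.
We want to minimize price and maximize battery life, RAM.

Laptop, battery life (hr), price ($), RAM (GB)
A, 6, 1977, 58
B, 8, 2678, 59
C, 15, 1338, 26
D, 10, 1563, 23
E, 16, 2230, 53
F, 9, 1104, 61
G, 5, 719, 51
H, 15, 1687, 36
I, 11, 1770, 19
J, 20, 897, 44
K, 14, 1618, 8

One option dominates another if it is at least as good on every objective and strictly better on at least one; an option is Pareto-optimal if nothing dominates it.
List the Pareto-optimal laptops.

E, F, G, J

A: dominated by F (battery life 9≥6, price 1104≤1977, RAM 61≥58).
B: dominated by F (battery life 9≥8, price 1104≤2678, RAM 61≥59).
C: dominated by J (battery life 20≥15, price 897≤1338, RAM 44≥26).
D: dominated by C (battery life 15≥10, price 1338≤1563, RAM 26≥23).
E: not dominated.
F: not dominated (best RAM).
G: not dominated (best price).
H: dominated by J (battery life 20≥15, price 897≤1687, RAM 44≥36).
I: dominated by C (battery life 15≥11, price 1338≤1770, RAM 26≥19).
J: not dominated (best battery life).
K: dominated by C (battery life 15≥14, price 1338≤1618, RAM 26≥8).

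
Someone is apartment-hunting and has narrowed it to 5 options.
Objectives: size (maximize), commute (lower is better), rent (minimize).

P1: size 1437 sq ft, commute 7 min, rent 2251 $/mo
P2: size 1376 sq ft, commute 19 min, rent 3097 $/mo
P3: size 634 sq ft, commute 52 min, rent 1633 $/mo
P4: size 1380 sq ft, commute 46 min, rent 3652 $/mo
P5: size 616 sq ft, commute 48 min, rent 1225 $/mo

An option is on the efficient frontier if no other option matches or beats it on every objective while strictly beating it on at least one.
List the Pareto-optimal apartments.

P1, P3, P5

P1: not dominated (best size).
P2: dominated by P1 (size 1437≥1376, commute 7≤19, rent 2251≤3097).
P3: not dominated.
P4: dominated by P1 (size 1437≥1380, commute 7≤46, rent 2251≤3652).
P5: not dominated (best rent).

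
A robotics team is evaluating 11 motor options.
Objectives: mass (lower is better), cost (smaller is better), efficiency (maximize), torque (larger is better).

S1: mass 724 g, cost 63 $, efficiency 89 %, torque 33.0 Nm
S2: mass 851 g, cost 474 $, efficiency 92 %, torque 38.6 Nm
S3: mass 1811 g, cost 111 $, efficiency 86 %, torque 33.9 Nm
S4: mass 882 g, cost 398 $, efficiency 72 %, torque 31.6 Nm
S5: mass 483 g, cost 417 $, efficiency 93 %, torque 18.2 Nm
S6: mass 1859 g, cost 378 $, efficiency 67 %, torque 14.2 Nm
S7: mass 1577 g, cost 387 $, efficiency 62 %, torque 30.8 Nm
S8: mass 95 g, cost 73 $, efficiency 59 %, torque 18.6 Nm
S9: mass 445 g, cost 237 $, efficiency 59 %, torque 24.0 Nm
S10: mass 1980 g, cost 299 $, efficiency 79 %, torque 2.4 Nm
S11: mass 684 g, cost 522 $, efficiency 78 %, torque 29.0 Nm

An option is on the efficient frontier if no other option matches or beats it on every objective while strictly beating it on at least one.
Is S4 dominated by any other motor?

Yes

S1 vs S4: mass 724≤882, cost 63≤398, efficiency 89≥72, torque 33.0≥31.6 — S1 is at least as good on every objective and strictly better on at least one, so S1 dominates S4.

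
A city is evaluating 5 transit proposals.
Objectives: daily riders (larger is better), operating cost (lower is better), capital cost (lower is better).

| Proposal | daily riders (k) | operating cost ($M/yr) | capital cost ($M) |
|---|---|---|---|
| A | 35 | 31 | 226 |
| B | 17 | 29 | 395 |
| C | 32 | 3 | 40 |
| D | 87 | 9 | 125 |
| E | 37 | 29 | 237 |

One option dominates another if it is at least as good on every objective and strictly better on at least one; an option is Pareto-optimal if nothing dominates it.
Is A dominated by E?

E vs A: E is worse on capital cost (237 vs 226), so it does not dominate A.

No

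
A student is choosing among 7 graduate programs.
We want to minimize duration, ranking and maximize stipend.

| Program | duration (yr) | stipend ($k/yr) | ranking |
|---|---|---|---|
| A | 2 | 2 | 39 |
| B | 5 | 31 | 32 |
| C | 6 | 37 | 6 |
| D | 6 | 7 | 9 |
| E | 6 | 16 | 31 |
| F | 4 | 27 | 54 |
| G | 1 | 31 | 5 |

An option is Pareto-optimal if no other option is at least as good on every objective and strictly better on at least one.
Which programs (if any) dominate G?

none

A: worse on duration (2 vs 1).
B: worse on duration (5 vs 1).
C: worse on duration (6 vs 1).
D: worse on duration (6 vs 1).
E: worse on duration (6 vs 1).
F: worse on duration (4 vs 1).
No option dominates G.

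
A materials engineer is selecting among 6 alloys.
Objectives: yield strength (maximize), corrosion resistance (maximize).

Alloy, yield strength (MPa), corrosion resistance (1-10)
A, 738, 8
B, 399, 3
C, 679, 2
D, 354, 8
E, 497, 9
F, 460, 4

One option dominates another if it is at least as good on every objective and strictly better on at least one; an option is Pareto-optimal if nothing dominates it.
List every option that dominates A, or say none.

none

B: worse on yield strength (399 vs 738).
C: worse on yield strength (679 vs 738).
D: worse on yield strength (354 vs 738).
E: worse on yield strength (497 vs 738).
F: worse on yield strength (460 vs 738).
No option dominates A.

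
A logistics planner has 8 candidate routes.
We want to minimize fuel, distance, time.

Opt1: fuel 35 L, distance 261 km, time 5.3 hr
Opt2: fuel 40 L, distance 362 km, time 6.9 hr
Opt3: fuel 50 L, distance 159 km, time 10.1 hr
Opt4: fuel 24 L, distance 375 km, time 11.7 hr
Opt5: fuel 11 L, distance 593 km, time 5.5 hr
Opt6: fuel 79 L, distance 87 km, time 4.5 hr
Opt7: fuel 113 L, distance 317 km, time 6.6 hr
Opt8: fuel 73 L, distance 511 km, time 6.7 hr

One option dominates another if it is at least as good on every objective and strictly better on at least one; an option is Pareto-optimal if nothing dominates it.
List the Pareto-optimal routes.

Opt1, Opt3, Opt4, Opt5, Opt6

Opt1: not dominated.
Opt2: dominated by Opt1 (fuel 35≤40, distance 261≤362, time 5.3≤6.9).
Opt3: not dominated.
Opt4: not dominated.
Opt5: not dominated (best fuel).
Opt6: not dominated (best distance).
Opt7: dominated by Opt1 (fuel 35≤113, distance 261≤317, time 5.3≤6.6).
Opt8: dominated by Opt1 (fuel 35≤73, distance 261≤511, time 5.3≤6.7).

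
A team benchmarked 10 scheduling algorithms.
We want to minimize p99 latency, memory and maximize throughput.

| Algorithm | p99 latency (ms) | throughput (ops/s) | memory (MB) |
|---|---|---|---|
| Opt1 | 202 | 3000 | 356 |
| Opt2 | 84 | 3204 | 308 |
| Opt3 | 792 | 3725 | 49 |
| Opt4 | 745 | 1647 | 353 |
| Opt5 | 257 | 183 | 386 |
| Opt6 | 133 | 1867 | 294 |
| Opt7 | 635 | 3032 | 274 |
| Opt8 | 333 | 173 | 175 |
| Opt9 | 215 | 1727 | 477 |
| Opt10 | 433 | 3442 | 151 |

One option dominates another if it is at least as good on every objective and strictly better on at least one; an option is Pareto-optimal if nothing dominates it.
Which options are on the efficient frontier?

Opt2, Opt3, Opt6, Opt8, Opt10

Opt1: dominated by Opt2 (p99 latency 84≤202, throughput 3204≥3000, memory 308≤356).
Opt2: not dominated (best p99 latency).
Opt3: not dominated (best throughput).
Opt4: dominated by Opt2 (p99 latency 84≤745, throughput 3204≥1647, memory 308≤353).
Opt5: dominated by Opt1 (p99 latency 202≤257, throughput 3000≥183, memory 356≤386).
Opt6: not dominated.
Opt7: dominated by Opt10 (p99 latency 433≤635, throughput 3442≥3032, memory 151≤274).
Opt8: not dominated.
Opt9: dominated by Opt1 (p99 latency 202≤215, throughput 3000≥1727, memory 356≤477).
Opt10: not dominated.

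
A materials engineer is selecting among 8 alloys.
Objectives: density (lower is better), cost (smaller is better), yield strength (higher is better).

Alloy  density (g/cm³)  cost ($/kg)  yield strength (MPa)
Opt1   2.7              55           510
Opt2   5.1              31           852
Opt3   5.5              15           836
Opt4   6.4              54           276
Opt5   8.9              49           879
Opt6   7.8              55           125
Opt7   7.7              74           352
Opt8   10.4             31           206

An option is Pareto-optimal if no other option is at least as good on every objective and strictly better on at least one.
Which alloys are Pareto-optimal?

Opt1, Opt2, Opt3, Opt5

Opt1: not dominated (best density).
Opt2: not dominated.
Opt3: not dominated (best cost).
Opt4: dominated by Opt2 (density 5.1≤6.4, cost 31≤54, yield strength 852≥276).
Opt5: not dominated (best yield strength).
Opt6: dominated by Opt1 (density 2.7≤7.8, cost 55≤55, yield strength 510≥125).
Opt7: dominated by Opt1 (density 2.7≤7.7, cost 55≤74, yield strength 510≥352).
Opt8: dominated by Opt2 (density 5.1≤10.4, cost 31≤31, yield strength 852≥206).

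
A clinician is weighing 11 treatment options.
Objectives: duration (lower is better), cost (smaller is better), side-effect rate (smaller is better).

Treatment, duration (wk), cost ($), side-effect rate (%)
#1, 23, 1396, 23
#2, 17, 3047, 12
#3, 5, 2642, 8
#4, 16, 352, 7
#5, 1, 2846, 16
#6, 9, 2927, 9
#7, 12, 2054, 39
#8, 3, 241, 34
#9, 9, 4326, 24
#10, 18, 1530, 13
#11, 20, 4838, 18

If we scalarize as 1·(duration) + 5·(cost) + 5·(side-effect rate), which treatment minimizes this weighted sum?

#1: 1·23 + 5·1396 + 5·23 = 7118
#2: 1·17 + 5·3047 + 5·12 = 15312
#3: 1·5 + 5·2642 + 5·8 = 13255
#4: 1·16 + 5·352 + 5·7 = 1811
#5: 1·1 + 5·2846 + 5·16 = 14311
#6: 1·9 + 5·2927 + 5·9 = 14689
#7: 1·12 + 5·2054 + 5·39 = 10477
#8: 1·3 + 5·241 + 5·34 = 1378
#9: 1·9 + 5·4326 + 5·24 = 21759
#10: 1·18 + 5·1530 + 5·13 = 7733
#11: 1·20 + 5·4838 + 5·18 = 24300
Lowest: #8 at 1378.

#8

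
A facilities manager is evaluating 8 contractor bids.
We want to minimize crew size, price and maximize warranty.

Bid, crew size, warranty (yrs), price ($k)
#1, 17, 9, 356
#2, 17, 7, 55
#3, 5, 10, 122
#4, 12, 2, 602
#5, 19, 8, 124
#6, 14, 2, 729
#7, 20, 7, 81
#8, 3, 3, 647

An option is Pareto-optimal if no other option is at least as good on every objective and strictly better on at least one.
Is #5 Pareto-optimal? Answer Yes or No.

No

#3 vs #5: crew size 5≤19, warranty 10≥8, price 122≤124 — #3 is at least as good on every objective and strictly better on at least one, so #3 dominates #5.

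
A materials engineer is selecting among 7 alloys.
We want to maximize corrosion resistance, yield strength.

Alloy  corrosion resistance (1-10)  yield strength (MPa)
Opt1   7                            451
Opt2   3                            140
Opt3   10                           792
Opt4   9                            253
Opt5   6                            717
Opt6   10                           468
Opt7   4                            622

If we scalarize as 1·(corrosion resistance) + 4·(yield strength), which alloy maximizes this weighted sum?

Opt3

Opt1: 1·7 + 4·451 = 1811
Opt2: 1·3 + 4·140 = 563
Opt3: 1·10 + 4·792 = 3178
Opt4: 1·9 + 4·253 = 1021
Opt5: 1·6 + 4·717 = 2874
Opt6: 1·10 + 4·468 = 1882
Opt7: 1·4 + 4·622 = 2492
Highest: Opt3 at 3178.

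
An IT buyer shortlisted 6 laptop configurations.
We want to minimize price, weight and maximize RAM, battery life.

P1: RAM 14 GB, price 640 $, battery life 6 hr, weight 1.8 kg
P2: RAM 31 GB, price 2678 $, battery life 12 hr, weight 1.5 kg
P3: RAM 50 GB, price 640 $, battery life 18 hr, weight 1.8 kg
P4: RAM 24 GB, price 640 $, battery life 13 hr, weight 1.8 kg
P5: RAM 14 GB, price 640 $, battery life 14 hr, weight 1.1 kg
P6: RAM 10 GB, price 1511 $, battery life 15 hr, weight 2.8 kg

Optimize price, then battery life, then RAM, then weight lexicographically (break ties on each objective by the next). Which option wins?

P3

First minimize price: best is 640, kept {P1, P3, P4, P5}.
Then maximize battery life: best is 18, kept {P3}.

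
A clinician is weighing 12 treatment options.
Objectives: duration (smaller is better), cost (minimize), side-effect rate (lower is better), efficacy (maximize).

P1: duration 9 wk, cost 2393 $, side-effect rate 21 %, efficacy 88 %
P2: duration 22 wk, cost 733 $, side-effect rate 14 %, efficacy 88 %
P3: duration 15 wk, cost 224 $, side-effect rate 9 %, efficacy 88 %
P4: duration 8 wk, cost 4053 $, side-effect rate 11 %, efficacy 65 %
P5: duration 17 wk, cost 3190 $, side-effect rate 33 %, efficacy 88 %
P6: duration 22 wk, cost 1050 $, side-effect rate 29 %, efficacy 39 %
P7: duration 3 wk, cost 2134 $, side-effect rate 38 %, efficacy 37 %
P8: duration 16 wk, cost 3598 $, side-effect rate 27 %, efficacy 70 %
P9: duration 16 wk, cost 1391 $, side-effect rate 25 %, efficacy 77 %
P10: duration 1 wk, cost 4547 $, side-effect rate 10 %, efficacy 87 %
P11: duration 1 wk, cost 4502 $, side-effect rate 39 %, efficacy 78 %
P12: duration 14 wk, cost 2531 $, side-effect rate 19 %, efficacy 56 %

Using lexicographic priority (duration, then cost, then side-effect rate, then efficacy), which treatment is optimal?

First minimize duration: best is 1, kept {P10, P11}.
Then minimize cost: best is 4502, kept {P11}.

P11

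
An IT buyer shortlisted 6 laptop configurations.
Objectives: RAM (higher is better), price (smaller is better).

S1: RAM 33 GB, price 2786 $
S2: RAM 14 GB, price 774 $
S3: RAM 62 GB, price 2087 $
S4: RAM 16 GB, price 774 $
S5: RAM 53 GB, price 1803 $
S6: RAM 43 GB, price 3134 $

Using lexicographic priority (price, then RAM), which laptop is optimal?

S4

First minimize price: best is 774, kept {S2, S4}.
Then maximize RAM: best is 16, kept {S4}.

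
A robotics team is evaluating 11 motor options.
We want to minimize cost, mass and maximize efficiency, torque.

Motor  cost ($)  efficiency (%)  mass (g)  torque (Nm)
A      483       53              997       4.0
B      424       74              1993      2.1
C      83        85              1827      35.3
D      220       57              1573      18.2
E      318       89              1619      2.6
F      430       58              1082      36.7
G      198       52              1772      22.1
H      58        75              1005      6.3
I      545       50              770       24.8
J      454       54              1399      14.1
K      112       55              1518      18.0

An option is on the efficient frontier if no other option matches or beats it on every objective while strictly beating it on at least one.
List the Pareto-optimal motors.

A: not dominated.
B: dominated by C (cost 83≤424, efficiency 85≥74, mass 1827≤1993, torque 35.3≥2.1).
C: not dominated.
D: not dominated.
E: not dominated (best efficiency).
F: not dominated (best torque).
G: not dominated.
H: not dominated (best cost).
I: not dominated (best mass).
J: dominated by F (cost 430≤454, efficiency 58≥54, mass 1082≤1399, torque 36.7≥14.1).
K: not dominated.

A, C, D, E, F, G, H, I, K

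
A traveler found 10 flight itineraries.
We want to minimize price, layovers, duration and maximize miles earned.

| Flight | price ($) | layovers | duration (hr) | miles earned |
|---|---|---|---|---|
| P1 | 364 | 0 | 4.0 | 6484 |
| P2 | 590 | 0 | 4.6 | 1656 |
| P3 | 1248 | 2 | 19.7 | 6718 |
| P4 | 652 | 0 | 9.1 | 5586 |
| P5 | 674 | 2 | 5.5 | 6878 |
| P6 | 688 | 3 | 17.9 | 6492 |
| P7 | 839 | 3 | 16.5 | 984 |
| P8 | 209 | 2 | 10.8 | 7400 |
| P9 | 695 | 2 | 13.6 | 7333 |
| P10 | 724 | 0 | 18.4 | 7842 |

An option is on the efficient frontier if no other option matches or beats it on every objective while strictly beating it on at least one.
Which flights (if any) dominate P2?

P1: price 364≤590, layovers 0≤0, duration 4.0≤4.6, miles earned 6484≥1656 — dominates P2.
Others (P3, P4, P5, P6, P7, P8, P9, P10) are each worse than P2 on at least one objective.

P1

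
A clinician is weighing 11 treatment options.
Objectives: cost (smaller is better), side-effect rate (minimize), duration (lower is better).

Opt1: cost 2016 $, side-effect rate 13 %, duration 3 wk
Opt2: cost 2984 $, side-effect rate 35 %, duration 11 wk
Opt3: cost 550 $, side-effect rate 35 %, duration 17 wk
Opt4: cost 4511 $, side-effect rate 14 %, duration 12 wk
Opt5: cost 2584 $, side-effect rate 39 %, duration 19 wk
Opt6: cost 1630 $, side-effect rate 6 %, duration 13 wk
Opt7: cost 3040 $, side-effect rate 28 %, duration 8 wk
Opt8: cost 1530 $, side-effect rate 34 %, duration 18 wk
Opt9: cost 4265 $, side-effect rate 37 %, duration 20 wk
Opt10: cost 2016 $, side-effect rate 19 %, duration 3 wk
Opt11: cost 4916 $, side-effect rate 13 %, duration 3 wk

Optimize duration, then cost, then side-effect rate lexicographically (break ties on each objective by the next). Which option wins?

First minimize duration: best is 3, kept {Opt1, Opt10, Opt11}.
Then minimize cost: best is 2016, kept {Opt1, Opt10}.
Then minimize side-effect rate: best is 13, kept {Opt1}.

Opt1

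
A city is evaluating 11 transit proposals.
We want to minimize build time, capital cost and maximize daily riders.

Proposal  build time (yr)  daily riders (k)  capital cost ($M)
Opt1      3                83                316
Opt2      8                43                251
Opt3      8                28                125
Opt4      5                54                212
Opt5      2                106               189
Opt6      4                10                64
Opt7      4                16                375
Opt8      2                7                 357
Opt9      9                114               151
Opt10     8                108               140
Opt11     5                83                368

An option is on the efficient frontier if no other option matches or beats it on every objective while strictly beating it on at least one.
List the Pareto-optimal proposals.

Opt3, Opt5, Opt6, Opt9, Opt10

Opt1: dominated by Opt5 (build time 2≤3, daily riders 106≥83, capital cost 189≤316).
Opt2: dominated by Opt4 (build time 5≤8, daily riders 54≥43, capital cost 212≤251).
Opt3: not dominated.
Opt4: dominated by Opt5 (build time 2≤5, daily riders 106≥54, capital cost 189≤212).
Opt5: not dominated.
Opt6: not dominated (best capital cost).
Opt7: dominated by Opt1 (build time 3≤4, daily riders 83≥16, capital cost 316≤375).
Opt8: dominated by Opt5 (build time 2≤2, daily riders 106≥7, capital cost 189≤357).
Opt9: not dominated (best daily riders).
Opt10: not dominated.
Opt11: dominated by Opt1 (build time 3≤5, daily riders 83≥83, capital cost 316≤368).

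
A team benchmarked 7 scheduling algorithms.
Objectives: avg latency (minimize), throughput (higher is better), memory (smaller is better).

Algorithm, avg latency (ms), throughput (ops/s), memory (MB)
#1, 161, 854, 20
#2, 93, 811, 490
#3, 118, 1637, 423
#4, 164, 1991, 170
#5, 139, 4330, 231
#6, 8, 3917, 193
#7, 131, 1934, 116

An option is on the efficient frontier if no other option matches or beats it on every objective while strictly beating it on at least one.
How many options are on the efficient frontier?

5

#1: not dominated (best memory).
#2: dominated by #6 (avg latency 8≤93, throughput 3917≥811, memory 193≤490).
#3: dominated by #6 (avg latency 8≤118, throughput 3917≥1637, memory 193≤423).
#4: not dominated.
#5: not dominated (best throughput).
#6: not dominated (best avg latency).
#7: not dominated.
Pareto-optimal: #1, #4, #5, #6, #7 → 5.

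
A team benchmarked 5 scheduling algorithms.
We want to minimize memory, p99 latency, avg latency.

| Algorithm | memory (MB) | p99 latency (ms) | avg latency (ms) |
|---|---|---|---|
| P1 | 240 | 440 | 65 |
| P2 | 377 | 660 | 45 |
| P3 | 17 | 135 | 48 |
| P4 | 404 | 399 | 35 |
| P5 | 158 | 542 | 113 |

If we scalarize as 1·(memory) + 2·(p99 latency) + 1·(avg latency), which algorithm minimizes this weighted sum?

P3

P1: 1·240 + 2·440 + 1·65 = 1185
P2: 1·377 + 2·660 + 1·45 = 1742
P3: 1·17 + 2·135 + 1·48 = 335
P4: 1·404 + 2·399 + 1·35 = 1237
P5: 1·158 + 2·542 + 1·113 = 1355
Lowest: P3 at 335.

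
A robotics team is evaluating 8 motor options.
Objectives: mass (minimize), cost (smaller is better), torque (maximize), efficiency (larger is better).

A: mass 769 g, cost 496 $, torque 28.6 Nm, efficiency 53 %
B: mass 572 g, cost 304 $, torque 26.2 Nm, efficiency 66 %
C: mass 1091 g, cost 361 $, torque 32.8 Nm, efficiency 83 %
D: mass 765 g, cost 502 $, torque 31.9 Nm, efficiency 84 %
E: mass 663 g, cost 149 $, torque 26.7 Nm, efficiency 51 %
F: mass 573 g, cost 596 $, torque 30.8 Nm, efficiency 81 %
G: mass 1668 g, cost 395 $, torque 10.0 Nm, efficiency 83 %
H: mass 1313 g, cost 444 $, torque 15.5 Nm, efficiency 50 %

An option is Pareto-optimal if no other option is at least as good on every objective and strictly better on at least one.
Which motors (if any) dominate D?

A: worse on mass (769 vs 765).
B: worse on torque (26.2 vs 31.9).
C: worse on mass (1091 vs 765).
E: worse on torque (26.7 vs 31.9).
F: worse on cost (596 vs 502).
G: worse on mass (1668 vs 765).
H: worse on mass (1313 vs 765).
No option dominates D.

none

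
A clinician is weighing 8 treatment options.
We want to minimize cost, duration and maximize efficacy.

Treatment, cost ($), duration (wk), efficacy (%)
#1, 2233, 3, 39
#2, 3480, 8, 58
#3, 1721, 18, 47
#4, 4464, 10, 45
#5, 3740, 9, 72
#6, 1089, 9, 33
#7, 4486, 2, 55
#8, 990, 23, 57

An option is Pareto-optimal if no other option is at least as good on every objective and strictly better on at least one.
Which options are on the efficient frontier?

#1, #2, #3, #5, #6, #7, #8

#1: not dominated.
#2: not dominated.
#3: not dominated.
#4: dominated by #2 (cost 3480≤4464, duration 8≤10, efficacy 58≥45).
#5: not dominated (best efficacy).
#6: not dominated.
#7: not dominated (best duration).
#8: not dominated (best cost).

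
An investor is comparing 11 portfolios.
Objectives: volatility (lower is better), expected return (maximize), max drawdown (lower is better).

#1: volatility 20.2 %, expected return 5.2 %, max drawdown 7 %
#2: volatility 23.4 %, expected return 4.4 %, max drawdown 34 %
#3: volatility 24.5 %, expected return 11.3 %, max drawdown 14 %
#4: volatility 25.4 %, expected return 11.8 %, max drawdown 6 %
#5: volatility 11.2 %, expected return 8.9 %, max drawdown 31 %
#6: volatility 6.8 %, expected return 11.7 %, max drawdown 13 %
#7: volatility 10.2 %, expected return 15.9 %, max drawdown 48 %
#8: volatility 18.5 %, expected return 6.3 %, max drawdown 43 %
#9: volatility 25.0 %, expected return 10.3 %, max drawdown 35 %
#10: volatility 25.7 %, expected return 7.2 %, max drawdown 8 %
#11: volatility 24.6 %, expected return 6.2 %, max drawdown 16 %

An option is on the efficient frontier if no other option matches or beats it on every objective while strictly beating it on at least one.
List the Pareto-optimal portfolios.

#1: not dominated.
#2: dominated by #1 (volatility 20.2≤23.4, expected return 5.2≥4.4, max drawdown 7≤34).
#3: dominated by #6 (volatility 6.8≤24.5, expected return 11.7≥11.3, max drawdown 13≤14).
#4: not dominated (best max drawdown).
#5: dominated by #6 (volatility 6.8≤11.2, expected return 11.7≥8.9, max drawdown 13≤31).
#6: not dominated (best volatility).
#7: not dominated (best expected return).
#8: dominated by #5 (volatility 11.2≤18.5, expected return 8.9≥6.3, max drawdown 31≤43).
#9: dominated by #3 (volatility 24.5≤25.0, expected return 11.3≥10.3, max drawdown 14≤35).
#10: dominated by #4 (volatility 25.4≤25.7, expected return 11.8≥7.2, max drawdown 6≤8).
#11: dominated by #3 (volatility 24.5≤24.6, expected return 11.3≥6.2, max drawdown 14≤16).

#1, #4, #6, #7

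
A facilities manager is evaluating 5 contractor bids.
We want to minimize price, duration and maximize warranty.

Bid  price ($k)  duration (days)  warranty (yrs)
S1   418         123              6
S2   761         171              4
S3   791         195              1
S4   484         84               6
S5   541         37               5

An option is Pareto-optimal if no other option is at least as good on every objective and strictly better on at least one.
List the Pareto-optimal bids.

S1: not dominated (best price).
S2: dominated by S1 (price 418≤761, duration 123≤171, warranty 6≥4).
S3: dominated by S1 (price 418≤791, duration 123≤195, warranty 6≥1).
S4: not dominated.
S5: not dominated (best duration).

S1, S4, S5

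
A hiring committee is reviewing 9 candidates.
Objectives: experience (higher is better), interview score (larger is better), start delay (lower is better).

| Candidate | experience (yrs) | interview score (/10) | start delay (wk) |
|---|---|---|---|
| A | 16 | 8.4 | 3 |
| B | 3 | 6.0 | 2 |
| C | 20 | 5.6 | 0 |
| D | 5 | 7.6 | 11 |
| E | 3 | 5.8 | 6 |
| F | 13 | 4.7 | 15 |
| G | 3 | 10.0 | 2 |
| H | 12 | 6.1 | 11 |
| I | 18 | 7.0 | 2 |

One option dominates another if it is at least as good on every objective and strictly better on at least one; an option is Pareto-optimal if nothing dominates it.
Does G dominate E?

G vs E: experience 3≥3, interview score 10.0≥5.8, start delay 2≤6 — G is at least as good on every objective with at least one strict improvement.

Yes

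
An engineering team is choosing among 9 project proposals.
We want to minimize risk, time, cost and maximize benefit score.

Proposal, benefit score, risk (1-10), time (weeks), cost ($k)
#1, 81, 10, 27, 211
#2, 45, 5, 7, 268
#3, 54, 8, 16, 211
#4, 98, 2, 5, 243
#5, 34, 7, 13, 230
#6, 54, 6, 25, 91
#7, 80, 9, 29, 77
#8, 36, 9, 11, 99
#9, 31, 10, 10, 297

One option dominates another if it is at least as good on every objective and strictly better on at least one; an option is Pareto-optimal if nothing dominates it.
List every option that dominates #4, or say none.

none

#1: worse on benefit score (81 vs 98).
#2: worse on benefit score (45 vs 98).
#3: worse on benefit score (54 vs 98).
#5: worse on benefit score (34 vs 98).
#6: worse on benefit score (54 vs 98).
#7: worse on benefit score (80 vs 98).
#8: worse on benefit score (36 vs 98).
#9: worse on benefit score (31 vs 98).
No option dominates #4.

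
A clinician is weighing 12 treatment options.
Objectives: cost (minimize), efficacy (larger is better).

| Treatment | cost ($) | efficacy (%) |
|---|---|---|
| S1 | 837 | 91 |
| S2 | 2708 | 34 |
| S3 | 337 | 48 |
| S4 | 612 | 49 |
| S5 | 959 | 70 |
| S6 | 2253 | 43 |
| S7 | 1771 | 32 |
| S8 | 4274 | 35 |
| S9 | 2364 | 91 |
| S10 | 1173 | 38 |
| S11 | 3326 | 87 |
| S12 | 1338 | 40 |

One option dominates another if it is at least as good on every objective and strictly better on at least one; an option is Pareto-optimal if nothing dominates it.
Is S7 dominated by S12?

Yes

S12 vs S7: cost 1338≤1771, efficacy 40≥32 — S12 is at least as good on every objective with at least one strict improvement.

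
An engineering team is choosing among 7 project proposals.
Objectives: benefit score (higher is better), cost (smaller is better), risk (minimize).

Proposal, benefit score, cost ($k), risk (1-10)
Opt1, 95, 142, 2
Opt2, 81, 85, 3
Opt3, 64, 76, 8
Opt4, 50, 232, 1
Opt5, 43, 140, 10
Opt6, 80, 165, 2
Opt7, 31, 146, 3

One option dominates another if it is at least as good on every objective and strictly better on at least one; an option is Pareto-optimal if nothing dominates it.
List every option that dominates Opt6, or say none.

Opt1

Opt1: benefit score 95≥80, cost 142≤165, risk 2≤2 — dominates Opt6.
Others (Opt2, Opt3, Opt4, Opt5, Opt7) are each worse than Opt6 on at least one objective.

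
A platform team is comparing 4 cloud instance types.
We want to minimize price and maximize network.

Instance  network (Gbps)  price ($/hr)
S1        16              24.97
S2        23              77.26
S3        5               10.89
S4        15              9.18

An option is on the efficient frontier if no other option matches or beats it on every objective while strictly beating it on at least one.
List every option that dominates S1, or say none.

S2: worse on price (77.26 vs 24.97).
S3: worse on network (5 vs 16).
S4: worse on network (15 vs 16).
No option dominates S1.

none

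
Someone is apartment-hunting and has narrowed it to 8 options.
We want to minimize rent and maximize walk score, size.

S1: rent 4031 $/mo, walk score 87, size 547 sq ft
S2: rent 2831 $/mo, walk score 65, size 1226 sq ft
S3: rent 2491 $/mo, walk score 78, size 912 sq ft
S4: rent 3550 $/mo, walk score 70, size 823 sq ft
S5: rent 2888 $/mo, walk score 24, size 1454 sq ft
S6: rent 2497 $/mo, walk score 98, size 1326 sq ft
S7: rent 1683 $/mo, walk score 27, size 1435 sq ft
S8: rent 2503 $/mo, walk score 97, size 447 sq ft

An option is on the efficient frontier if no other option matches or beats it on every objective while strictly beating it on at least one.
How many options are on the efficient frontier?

4

S1: dominated by S6 (rent 2497≤4031, walk score 98≥87, size 1326≥547).
S2: dominated by S6 (rent 2497≤2831, walk score 98≥65, size 1326≥1226).
S3: not dominated.
S4: dominated by S3 (rent 2491≤3550, walk score 78≥70, size 912≥823).
S5: not dominated (best size).
S6: not dominated (best walk score).
S7: not dominated (best rent).
S8: dominated by S6 (rent 2497≤2503, walk score 98≥97, size 1326≥447).
Pareto-optimal: S3, S5, S6, S7 → 4.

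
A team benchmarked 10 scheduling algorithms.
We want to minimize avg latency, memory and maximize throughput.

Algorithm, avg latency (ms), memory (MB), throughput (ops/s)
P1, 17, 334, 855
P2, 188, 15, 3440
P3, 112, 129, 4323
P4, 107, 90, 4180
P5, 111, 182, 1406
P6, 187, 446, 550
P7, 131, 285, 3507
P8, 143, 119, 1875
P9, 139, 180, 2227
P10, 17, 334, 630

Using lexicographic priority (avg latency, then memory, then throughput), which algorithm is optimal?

First minimize avg latency: best is 17, kept {P1, P10}.
Then minimize memory: best is 334, kept {P1, P10}.
Then maximize throughput: best is 855, kept {P1}.

P1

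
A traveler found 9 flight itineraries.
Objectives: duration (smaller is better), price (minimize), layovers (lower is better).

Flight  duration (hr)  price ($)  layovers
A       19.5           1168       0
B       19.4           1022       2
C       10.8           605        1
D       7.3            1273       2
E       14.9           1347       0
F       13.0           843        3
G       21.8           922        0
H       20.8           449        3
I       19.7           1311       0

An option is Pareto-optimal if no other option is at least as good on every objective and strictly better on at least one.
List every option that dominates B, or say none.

C: duration 10.8≤19.4, price 605≤1022, layovers 1≤2 — dominates B.
Others (A, D, E, F, G, H, I) are each worse than B on at least one objective.

C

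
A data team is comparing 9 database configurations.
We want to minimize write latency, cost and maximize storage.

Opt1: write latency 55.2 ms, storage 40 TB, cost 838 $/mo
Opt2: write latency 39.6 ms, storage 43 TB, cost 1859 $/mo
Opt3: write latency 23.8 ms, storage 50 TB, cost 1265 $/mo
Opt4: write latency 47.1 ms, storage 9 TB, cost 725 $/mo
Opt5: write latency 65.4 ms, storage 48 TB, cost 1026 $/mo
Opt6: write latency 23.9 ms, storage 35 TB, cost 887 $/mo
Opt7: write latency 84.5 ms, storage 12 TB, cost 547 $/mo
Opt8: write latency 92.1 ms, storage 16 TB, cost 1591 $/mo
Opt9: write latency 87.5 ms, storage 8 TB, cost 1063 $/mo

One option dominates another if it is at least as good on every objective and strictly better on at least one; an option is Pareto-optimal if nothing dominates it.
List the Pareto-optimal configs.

Opt1: not dominated.
Opt2: dominated by Opt3 (write latency 23.8≤39.6, storage 50≥43, cost 1265≤1859).
Opt3: not dominated (best write latency).
Opt4: not dominated.
Opt5: not dominated.
Opt6: not dominated.
Opt7: not dominated (best cost).
Opt8: dominated by Opt1 (write latency 55.2≤92.1, storage 40≥16, cost 838≤1591).
Opt9: dominated by Opt1 (write latency 55.2≤87.5, storage 40≥8, cost 838≤1063).

Opt1, Opt3, Opt4, Opt5, Opt6, Opt7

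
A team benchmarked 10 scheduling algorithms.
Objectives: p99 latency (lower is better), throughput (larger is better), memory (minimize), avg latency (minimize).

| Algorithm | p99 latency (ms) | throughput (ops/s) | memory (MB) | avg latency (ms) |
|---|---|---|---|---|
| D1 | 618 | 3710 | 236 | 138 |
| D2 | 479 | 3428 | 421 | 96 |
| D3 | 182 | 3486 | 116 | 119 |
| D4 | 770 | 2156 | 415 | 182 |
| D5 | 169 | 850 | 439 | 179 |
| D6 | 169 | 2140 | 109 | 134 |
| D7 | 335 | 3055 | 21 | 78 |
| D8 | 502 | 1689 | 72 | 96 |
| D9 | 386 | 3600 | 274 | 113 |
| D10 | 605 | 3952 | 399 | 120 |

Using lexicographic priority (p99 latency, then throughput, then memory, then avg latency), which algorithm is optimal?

D6

First minimize p99 latency: best is 169, kept {D5, D6}.
Then maximize throughput: best is 2140, kept {D6}.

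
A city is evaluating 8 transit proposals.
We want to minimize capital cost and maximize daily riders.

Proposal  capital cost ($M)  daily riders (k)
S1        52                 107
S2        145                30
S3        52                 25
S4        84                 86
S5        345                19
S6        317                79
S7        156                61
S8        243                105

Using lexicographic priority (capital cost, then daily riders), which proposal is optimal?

S1

First minimize capital cost: best is 52, kept {S1, S3}.
Then maximize daily riders: best is 107, kept {S1}.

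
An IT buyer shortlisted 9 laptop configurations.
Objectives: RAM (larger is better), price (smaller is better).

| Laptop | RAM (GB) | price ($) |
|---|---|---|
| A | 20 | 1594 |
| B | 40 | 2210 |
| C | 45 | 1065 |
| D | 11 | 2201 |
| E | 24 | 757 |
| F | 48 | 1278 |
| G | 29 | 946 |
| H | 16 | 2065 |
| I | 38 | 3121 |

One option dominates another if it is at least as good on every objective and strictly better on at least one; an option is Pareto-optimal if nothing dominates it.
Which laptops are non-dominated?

C, E, F, G

A: dominated by C (RAM 45≥20, price 1065≤1594).
B: dominated by C (RAM 45≥40, price 1065≤2210).
C: not dominated.
D: dominated by A (RAM 20≥11, price 1594≤2201).
E: not dominated (best price).
F: not dominated (best RAM).
G: not dominated.
H: dominated by A (RAM 20≥16, price 1594≤2065).
I: dominated by B (RAM 40≥38, price 2210≤3121).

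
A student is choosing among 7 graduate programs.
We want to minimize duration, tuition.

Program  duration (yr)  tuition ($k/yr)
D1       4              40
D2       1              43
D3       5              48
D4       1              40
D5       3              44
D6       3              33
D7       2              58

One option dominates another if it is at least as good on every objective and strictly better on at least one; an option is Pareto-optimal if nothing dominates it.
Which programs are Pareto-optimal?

D1: dominated by D4 (duration 1≤4, tuition 40≤40).
D2: dominated by D4 (duration 1≤1, tuition 40≤43).
D3: dominated by D1 (duration 4≤5, tuition 40≤48).
D4: not dominated.
D5: dominated by D2 (duration 1≤3, tuition 43≤44).
D6: not dominated (best tuition).
D7: dominated by D2 (duration 1≤2, tuition 43≤58).

D4, D6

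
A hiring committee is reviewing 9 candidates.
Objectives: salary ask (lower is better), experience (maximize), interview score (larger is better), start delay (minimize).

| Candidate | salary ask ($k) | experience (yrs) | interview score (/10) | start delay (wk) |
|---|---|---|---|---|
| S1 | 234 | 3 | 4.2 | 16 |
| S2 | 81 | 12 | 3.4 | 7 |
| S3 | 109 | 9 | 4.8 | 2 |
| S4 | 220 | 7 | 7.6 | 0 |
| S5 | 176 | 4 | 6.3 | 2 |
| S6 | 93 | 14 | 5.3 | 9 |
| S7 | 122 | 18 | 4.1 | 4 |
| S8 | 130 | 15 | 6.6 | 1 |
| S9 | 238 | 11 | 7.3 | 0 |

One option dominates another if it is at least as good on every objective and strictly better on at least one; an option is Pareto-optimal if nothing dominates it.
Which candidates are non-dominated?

S1: dominated by S3 (salary ask 109≤234, experience 9≥3, interview score 4.8≥4.2, start delay 2≤16).
S2: not dominated (best salary ask).
S3: not dominated.
S4: not dominated (best interview score).
S5: dominated by S8 (salary ask 130≤176, experience 15≥4, interview score 6.6≥6.3, start delay 1≤2).
S6: not dominated.
S7: not dominated (best experience).
S8: not dominated.
S9: not dominated.

S2, S3, S4, S6, S7, S8, S9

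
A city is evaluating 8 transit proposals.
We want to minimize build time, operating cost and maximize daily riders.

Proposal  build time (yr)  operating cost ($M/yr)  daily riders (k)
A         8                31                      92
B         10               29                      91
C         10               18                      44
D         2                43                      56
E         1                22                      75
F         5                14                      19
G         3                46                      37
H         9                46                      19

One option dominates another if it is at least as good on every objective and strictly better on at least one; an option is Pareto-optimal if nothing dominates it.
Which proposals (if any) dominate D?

E

E: build time 1≤2, operating cost 22≤43, daily riders 75≥56 — dominates D.
Others (A, B, C, F, G, H) are each worse than D on at least one objective.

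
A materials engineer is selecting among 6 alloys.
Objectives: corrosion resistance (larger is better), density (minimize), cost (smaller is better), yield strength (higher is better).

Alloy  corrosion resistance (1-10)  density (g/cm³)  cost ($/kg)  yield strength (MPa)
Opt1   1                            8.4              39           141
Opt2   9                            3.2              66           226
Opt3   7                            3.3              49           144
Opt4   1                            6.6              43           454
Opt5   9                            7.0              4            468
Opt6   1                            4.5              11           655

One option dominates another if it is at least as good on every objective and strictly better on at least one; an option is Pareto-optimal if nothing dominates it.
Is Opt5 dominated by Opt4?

Opt4 vs Opt5: Opt4 is worse on corrosion resistance (1 vs 9), so it does not dominate Opt5.

No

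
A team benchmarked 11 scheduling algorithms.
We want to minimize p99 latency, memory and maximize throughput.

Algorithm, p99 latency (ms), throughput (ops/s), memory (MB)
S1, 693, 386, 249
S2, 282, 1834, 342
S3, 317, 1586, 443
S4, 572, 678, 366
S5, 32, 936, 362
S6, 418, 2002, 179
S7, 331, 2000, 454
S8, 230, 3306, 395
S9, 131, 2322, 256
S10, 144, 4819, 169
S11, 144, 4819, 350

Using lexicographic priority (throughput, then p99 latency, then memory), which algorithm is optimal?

First maximize throughput: best is 4819, kept {S10, S11}.
Then minimize p99 latency: best is 144, kept {S10, S11}.
Then minimize memory: best is 169, kept {S10}.

S10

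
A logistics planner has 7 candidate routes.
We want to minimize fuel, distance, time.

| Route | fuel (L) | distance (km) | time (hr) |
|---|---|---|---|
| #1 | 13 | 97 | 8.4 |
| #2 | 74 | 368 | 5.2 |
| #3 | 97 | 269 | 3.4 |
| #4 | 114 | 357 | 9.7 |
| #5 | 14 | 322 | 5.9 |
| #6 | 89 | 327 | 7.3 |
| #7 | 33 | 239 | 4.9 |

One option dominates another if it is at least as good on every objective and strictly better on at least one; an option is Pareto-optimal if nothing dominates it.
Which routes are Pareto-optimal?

#1: not dominated (best fuel).
#2: dominated by #7 (fuel 33≤74, distance 239≤368, time 4.9≤5.2).
#3: not dominated (best time).
#4: dominated by #1 (fuel 13≤114, distance 97≤357, time 8.4≤9.7).
#5: not dominated.
#6: dominated by #5 (fuel 14≤89, distance 322≤327, time 5.9≤7.3).
#7: not dominated.

#1, #3, #5, #7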